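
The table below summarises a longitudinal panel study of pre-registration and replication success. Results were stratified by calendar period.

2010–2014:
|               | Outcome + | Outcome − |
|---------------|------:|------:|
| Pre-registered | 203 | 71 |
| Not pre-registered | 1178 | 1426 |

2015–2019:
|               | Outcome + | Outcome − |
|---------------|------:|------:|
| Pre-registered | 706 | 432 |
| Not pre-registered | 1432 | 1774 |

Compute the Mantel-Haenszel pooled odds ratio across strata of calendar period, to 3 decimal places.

2.268

OR_MH = Σ(aᵢdᵢ/nᵢ) / Σ(bᵢcᵢ/nᵢ), where nᵢ is the stratum total.
Stratum 1 (2010–2014): n = 2878; a·d/n = 203·1426/2878 = 100.5830; b·c/n = 71·1178/2878 = 29.0612
Stratum 2 (2015–2019): n = 4344; a·d/n = 706·1774/4344 = 288.3158; b·c/n = 432·1432/4344 = 142.4088
OR_MH = (100.5830 + 288.3158) / (29.0612 + 142.4088) = 388.8989 / 171.4700 = 2.26803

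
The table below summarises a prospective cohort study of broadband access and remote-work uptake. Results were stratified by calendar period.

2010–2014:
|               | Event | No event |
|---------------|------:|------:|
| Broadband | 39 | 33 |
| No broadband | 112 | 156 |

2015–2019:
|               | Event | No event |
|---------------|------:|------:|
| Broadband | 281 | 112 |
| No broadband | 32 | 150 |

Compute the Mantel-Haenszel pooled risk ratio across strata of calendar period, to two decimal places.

RR_MH = Σ(aᵢ·n₀ᵢ/nᵢ) / Σ(cᵢ·n₁ᵢ/nᵢ), with n₁ᵢ = aᵢ+bᵢ (exposed), n₀ᵢ = cᵢ+dᵢ (unexposed), nᵢ = n₁ᵢ+n₀ᵢ.
Stratum 1 (2010–2014): n₁ = 72, n₀ = 268, n = 340; a·n₀/n = 39·268/340 = 30.7412; c·n₁/n = 112·72/340 = 23.7176
Stratum 2 (2015–2019): n₁ = 393, n₀ = 182, n = 575; a·n₀/n = 281·182/575 = 88.9426; c·n₁/n = 32·393/575 = 21.8713
RR_MH = (30.7412 + 88.9426) / (23.7176 + 21.8713) = 119.6838 / 45.5890 = 2.62528

2.63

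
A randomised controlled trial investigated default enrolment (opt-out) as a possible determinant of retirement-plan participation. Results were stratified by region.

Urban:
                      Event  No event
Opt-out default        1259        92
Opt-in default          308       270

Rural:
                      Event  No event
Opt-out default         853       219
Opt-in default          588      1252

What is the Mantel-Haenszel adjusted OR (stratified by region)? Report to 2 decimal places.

OR_MH = Σ(aᵢdᵢ/nᵢ) / Σ(bᵢcᵢ/nᵢ), where nᵢ is the stratum total.
Stratum 1 (Urban): n = 1929; a·d/n = 1259·270/1929 = 176.2208; b·c/n = 92·308/1929 = 14.6895
Stratum 2 (Rural): n = 2912; a·d/n = 853·1252/2912 = 366.7431; b·c/n = 219·588/2912 = 44.2212
OR_MH = (176.2208 + 366.7431) / (14.6895 + 44.2212) = 542.9640 / 58.9106 = 9.21674

9.22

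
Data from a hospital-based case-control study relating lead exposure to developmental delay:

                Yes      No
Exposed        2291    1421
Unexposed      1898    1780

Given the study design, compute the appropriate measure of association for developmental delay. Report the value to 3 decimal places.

1.512

Cells: a = 2291, b = 1421, c = 1898, d = 1780.
This is a hospital-based case-control study: participants were sampled on outcome status, so risks in the source population cannot be estimated directly — relative risk is not valid here. The odds ratio is the appropriate measure.
OR = (a·d)/(b·c) = (2291 × 1780) / (1421 × 1898) = 4077980 / 2697058 = 1.51201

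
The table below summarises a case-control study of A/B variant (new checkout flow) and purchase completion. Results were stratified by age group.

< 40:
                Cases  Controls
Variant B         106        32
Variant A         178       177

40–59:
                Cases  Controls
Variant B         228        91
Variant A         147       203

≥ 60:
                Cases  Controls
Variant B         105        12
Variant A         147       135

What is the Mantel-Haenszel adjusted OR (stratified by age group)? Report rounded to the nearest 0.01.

OR_MH = Σ(aᵢdᵢ/nᵢ) / Σ(bᵢcᵢ/nᵢ), where nᵢ is the stratum total.
Stratum 1 (< 40): n = 493; a·d/n = 106·177/493 = 38.0568; b·c/n = 32·178/493 = 11.5538
Stratum 2 (40–59): n = 669; a·d/n = 228·203/669 = 69.1839; b·c/n = 91·147/669 = 19.9955
Stratum 3 (≥ 60): n = 399; a·d/n = 105·135/399 = 35.5263; b·c/n = 12·147/399 = 4.4211
OR_MH = (38.0568 + 69.1839 + 35.5263) / (11.5538 + 19.9955 + 4.4211) = 142.7670 / 35.9703 = 3.96902

3.97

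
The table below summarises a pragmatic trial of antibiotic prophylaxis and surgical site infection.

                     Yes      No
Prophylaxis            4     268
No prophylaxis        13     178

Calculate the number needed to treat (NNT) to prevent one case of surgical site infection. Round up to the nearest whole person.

Risk in treated group = 4/272 = 0.01471; risk in control = 13/191 = 0.06806.
Absolute risk reduction = 0.06806 − 0.01471 = 0.05336
NNT = 1 / ARR = 1 / 0.05336 = 18.742 → round up → 19

19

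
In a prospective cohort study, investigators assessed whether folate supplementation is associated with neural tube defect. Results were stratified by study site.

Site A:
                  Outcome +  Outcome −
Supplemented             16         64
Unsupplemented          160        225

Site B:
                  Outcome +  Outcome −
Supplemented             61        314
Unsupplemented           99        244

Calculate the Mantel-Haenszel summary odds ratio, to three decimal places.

OR_MH = Σ(aᵢdᵢ/nᵢ) / Σ(bᵢcᵢ/nᵢ), where nᵢ is the stratum total.
Stratum 1 (Site A): n = 465; a·d/n = 16·225/465 = 7.7419; b·c/n = 64·160/465 = 22.0215
Stratum 2 (Site B): n = 718; a·d/n = 61·244/718 = 20.7298; b·c/n = 314·99/718 = 43.2953
OR_MH = (7.7419 + 20.7298) / (22.0215 + 43.2953) = 28.4717 / 65.3168 = 0.43590

0.436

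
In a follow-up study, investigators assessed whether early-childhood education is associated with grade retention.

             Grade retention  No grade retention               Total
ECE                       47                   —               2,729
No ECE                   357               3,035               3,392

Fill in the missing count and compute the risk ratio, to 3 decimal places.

0.164

The missing cell is in the exposed row: 2729 − 47 = 2682.
So a = 47, b = 2682, c = 357, d = 3035.
RR = [a/(a+b)] / [c/(c+d)] = (47/2729) / (357/3392) = 0.01722/0.10525 = 0.16364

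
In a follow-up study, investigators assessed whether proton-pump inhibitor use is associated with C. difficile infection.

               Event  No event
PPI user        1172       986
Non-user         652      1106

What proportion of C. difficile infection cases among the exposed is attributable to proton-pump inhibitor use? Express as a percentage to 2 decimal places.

31.71

Cells: a = 1172, b = 986, c = 652, d = 1106.
Risk in exposed = 1172/2158 = 0.54310; risk in unexposed = 652/1758 = 0.37088.
RR = 0.54310/0.37088 = 1.46436
AR% = (RR − 1)/RR × 100 = (1.46436 − 1)/1.46436 × 100 = 31.7107%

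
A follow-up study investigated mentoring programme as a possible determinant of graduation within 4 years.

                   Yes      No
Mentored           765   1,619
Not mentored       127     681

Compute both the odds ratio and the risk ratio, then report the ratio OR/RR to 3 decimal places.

1.241

Cells: a = 765, b = 1619, c = 127, d = 681.
OR = (765·681)/(1619·127) = 520965/205613 = 2.53372
Risk in exposed = 765/2384 = 0.32089; risk in unexposed = 127/808 = 0.15718; RR = 2.04156
OR/RR = 2.53372 / 2.04156 = 1.24107
The outcome is not rare, so the OR lies further from 1 than the RR.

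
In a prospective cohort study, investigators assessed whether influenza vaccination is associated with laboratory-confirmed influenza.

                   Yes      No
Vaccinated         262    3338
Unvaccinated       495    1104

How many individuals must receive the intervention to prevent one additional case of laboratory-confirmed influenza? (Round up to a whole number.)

Risk in treated group = 262/3600 = 0.07278; risk in control = 495/1599 = 0.30957.
Absolute risk reduction = 0.30957 − 0.07278 = 0.23679
NNT = 1 / ARR = 1 / 0.23679 = 4.223 → round up → 5

5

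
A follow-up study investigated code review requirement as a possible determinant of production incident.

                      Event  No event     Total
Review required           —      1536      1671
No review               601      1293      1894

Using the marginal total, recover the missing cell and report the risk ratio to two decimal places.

The missing cell is in the exposed row: 1671 − 1536 = 135.
So a = 135, b = 1536, c = 601, d = 1293.
RR = [a/(a+b)] / [c/(c+d)] = (135/1671) / (601/1894) = 0.08079/0.31732 = 0.25460

0.25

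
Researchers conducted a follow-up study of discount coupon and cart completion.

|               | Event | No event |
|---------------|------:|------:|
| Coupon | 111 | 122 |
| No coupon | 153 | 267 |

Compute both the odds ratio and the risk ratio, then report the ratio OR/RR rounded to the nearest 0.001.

Cells: a = 111, b = 122, c = 153, d = 267.
OR = (111·267)/(122·153) = 29637/18666 = 1.58775
Risk in exposed = 111/233 = 0.47639; risk in unexposed = 153/420 = 0.36429; RR = 1.30775
OR/RR = 1.58775 / 1.30775 = 1.21411
The outcome is not rare, so the OR lies further from 1 than the RR.

1.214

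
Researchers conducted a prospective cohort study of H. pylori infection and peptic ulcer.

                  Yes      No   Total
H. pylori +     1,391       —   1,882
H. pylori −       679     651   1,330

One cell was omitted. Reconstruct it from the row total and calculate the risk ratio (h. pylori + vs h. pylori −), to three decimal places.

1.448

The missing cell is in the exposed row: 1882 − 1391 = 491.
So a = 1391, b = 491, c = 679, d = 651.
RR = [a/(a+b)] / [c/(c+d)] = (1391/1882) / (679/1330) = 0.73911/0.51053 = 1.44774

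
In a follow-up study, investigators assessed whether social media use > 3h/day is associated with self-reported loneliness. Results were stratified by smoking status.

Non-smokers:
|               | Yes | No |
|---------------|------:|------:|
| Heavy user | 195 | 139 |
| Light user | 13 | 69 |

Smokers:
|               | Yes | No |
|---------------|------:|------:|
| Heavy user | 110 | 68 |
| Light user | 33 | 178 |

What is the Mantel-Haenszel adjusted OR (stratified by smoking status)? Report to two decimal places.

OR_MH = Σ(aᵢdᵢ/nᵢ) / Σ(bᵢcᵢ/nᵢ), where nᵢ is the stratum total.
Stratum 1 (Non-smokers): n = 416; a·d/n = 195·69/416 = 32.3438; b·c/n = 139·13/416 = 4.3438
Stratum 2 (Smokers): n = 389; a·d/n = 110·178/389 = 50.3342; b·c/n = 68·33/389 = 5.7686
OR_MH = (32.3438 + 50.3342) / (4.3438 + 5.7686) = 82.6779 / 10.1124 = 8.17591

8.18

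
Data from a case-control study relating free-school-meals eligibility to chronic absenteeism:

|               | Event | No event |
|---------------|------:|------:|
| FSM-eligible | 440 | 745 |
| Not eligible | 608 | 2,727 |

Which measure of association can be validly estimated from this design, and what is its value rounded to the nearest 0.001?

Cells: a = 440, b = 745, c = 608, d = 2727.
This is a case-control study: participants were sampled on outcome status, so risks in the source population cannot be estimated directly — relative risk is not valid here. The odds ratio is the appropriate measure.
OR = (a·d)/(b·c) = (440 × 2727) / (745 × 608) = 1199880 / 452960 = 2.64898

2.649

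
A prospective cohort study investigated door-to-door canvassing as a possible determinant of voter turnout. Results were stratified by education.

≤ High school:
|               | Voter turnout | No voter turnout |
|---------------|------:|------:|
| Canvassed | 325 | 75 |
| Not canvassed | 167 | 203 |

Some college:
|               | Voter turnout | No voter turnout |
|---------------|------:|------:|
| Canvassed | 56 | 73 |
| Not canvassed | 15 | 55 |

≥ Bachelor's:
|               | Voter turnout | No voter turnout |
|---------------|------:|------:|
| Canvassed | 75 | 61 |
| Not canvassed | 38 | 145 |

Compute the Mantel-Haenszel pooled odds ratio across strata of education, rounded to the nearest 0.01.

OR_MH = Σ(aᵢdᵢ/nᵢ) / Σ(bᵢcᵢ/nᵢ), where nᵢ is the stratum total.
Stratum 1 (≤ High school): n = 770; a·d/n = 325·203/770 = 85.6818; b·c/n = 75·167/770 = 16.2662
Stratum 2 (Some college): n = 199; a·d/n = 56·55/199 = 15.4774; b·c/n = 73·15/199 = 5.5025
Stratum 3 (≥ Bachelor's): n = 319; a·d/n = 75·145/319 = 34.0909; b·c/n = 61·38/319 = 7.2665
OR_MH = (85.6818 + 15.4774 + 34.0909) / (16.2662 + 5.5025 + 7.2665) = 135.2501 / 29.0352 = 4.65814

4.66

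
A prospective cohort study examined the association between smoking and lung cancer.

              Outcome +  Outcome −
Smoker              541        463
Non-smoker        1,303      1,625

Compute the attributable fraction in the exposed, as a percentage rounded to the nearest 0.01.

Cells: a = 541, b = 463, c = 1303, d = 1625.
Risk in exposed = 541/1004 = 0.53884; risk in unexposed = 1303/2928 = 0.44501.
RR = 0.53884/0.44501 = 1.21085
AR% = (RR − 1)/RR × 100 = (1.21085 − 1)/1.21085 × 100 = 17.4134%

17.41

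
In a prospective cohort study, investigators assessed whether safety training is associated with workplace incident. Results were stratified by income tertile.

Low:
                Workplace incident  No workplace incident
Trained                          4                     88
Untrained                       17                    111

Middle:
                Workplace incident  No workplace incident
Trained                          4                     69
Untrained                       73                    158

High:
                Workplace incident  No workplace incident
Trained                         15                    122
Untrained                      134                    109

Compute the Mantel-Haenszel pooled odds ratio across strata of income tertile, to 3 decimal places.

OR_MH = Σ(aᵢdᵢ/nᵢ) / Σ(bᵢcᵢ/nᵢ), where nᵢ is the stratum total.
Stratum 1 (Low): n = 220; a·d/n = 4·111/220 = 2.0182; b·c/n = 88·17/220 = 6.8000
Stratum 2 (Middle): n = 304; a·d/n = 4·158/304 = 2.0789; b·c/n = 69·73/304 = 16.5691
Stratum 3 (High): n = 380; a·d/n = 15·109/380 = 4.3026; b·c/n = 122·134/380 = 43.0211
OR_MH = (2.0182 + 2.0789 + 4.3026) / (6.8000 + 16.5691 + 43.0211) = 8.3998 / 66.3901 = 0.12652

0.127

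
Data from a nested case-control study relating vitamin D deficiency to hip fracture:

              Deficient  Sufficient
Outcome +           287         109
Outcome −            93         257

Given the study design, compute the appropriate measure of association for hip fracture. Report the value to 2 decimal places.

Reading the table with exposure as columns: a = 287 (Deficient, case), b = 93 (Deficient, non-case), c = 109 (Sufficient, case), d = 257.
This is a nested case-control study: participants were sampled on outcome status, so risks in the source population cannot be estimated directly — relative risk is not valid here. The odds ratio is the appropriate measure.
OR = (a·d)/(b·c) = (287 × 257) / (93 × 109) = 73759 / 10137 = 7.27622

7.28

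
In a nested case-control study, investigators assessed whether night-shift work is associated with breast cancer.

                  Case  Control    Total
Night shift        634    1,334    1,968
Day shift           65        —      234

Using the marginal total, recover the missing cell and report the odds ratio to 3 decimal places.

The missing cell is in the unexposed row: 234 − 65 = 169.
So a = 634, b = 1334, c = 65, d = 169.
OR = (a·d)/(b·c) = (634 × 169) / (1334 × 65) = 107146 / 86710 = 1.23568

1.236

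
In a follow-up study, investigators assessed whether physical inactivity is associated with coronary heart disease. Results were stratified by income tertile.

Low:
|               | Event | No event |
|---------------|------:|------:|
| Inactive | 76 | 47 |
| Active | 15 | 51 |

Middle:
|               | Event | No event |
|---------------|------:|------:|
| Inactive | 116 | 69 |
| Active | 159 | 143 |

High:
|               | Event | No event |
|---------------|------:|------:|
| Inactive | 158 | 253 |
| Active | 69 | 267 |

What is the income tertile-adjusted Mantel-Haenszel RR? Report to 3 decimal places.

1.568

RR_MH = Σ(aᵢ·n₀ᵢ/nᵢ) / Σ(cᵢ·n₁ᵢ/nᵢ), with n₁ᵢ = aᵢ+bᵢ (exposed), n₀ᵢ = cᵢ+dᵢ (unexposed), nᵢ = n₁ᵢ+n₀ᵢ.
Stratum 1 (Low): n₁ = 123, n₀ = 66, n = 189; a·n₀/n = 76·66/189 = 26.5397; c·n₁/n = 15·123/189 = 9.7619
Stratum 2 (Middle): n₁ = 185, n₀ = 302, n = 487; a·n₀/n = 116·302/487 = 71.9343; c·n₁/n = 159·185/487 = 60.4004
Stratum 3 (High): n₁ = 411, n₀ = 336, n = 747; a·n₀/n = 158·336/747 = 71.0683; c·n₁/n = 69·411/747 = 37.9639
RR_MH = (26.5397 + 71.9343 + 71.0683) / (9.7619 + 60.4004 + 37.9639) = 169.5422 / 108.1262 = 1.56800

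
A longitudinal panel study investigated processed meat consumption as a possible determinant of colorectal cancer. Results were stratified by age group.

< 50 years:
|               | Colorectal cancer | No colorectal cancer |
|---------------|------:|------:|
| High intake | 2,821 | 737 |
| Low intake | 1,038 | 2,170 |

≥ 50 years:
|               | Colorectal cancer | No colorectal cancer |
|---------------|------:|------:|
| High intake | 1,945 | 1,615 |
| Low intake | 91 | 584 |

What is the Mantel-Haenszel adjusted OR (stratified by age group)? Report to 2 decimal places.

7.94

OR_MH = Σ(aᵢdᵢ/nᵢ) / Σ(bᵢcᵢ/nᵢ), where nᵢ is the stratum total.
Stratum 1 (< 50 years): n = 6766; a·d/n = 2821·2170/6766 = 904.7547; b·c/n = 737·1038/6766 = 113.0662
Stratum 2 (≥ 50 years): n = 4235; a·d/n = 1945·584/4235 = 268.2125; b·c/n = 1615·91/4235 = 34.7025
OR_MH = (904.7547 + 268.2125) / (113.0662 + 34.7025) = 1172.9672 / 147.7687 = 7.93786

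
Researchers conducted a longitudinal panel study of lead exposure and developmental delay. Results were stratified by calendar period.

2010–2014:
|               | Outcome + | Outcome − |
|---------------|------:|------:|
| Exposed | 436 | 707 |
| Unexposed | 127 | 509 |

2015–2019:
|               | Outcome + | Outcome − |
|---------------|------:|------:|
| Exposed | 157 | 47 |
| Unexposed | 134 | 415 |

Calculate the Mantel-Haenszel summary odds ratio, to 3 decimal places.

3.591

OR_MH = Σ(aᵢdᵢ/nᵢ) / Σ(bᵢcᵢ/nᵢ), where nᵢ is the stratum total.
Stratum 1 (2010–2014): n = 1779; a·d/n = 436·509/1779 = 124.7465; b·c/n = 707·127/1779 = 50.4716
Stratum 2 (2015–2019): n = 753; a·d/n = 157·415/753 = 86.5272; b·c/n = 47·134/753 = 8.3639
OR_MH = (124.7465 + 86.5272) / (50.4716 + 8.3639) = 211.2737 / 58.8355 = 3.59092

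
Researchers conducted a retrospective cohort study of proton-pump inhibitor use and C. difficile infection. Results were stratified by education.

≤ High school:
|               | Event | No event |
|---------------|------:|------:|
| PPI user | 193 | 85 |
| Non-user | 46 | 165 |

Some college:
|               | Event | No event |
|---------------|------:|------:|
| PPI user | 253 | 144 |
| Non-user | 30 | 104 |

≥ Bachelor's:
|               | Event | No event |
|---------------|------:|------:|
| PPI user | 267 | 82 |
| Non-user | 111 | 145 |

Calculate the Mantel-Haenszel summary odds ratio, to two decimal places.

5.73

OR_MH = Σ(aᵢdᵢ/nᵢ) / Σ(bᵢcᵢ/nᵢ), where nᵢ is the stratum total.
Stratum 1 (≤ High school): n = 489; a·d/n = 193·165/489 = 65.1227; b·c/n = 85·46/489 = 7.9959
Stratum 2 (Some college): n = 531; a·d/n = 253·104/531 = 49.5518; b·c/n = 144·30/531 = 8.1356
Stratum 3 (≥ Bachelor's): n = 605; a·d/n = 267·145/605 = 63.9917; b·c/n = 82·111/605 = 15.0446
OR_MH = (65.1227 + 49.5518 + 63.9917) / (7.9959 + 8.1356 + 15.0446) = 178.6662 / 31.1761 = 5.73087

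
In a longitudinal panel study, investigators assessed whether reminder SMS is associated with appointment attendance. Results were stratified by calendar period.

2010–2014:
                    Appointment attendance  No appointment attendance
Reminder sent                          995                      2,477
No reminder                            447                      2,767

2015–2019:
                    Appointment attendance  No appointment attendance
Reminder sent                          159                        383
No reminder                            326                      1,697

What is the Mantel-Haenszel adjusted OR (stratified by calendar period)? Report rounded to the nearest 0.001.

2.413

OR_MH = Σ(aᵢdᵢ/nᵢ) / Σ(bᵢcᵢ/nᵢ), where nᵢ is the stratum total.
Stratum 1 (2010–2014): n = 6686; a·d/n = 995·2767/6686 = 411.7806; b·c/n = 2477·447/6686 = 165.6026
Stratum 2 (2015–2019): n = 2565; a·d/n = 159·1697/2565 = 105.1942; b·c/n = 383·326/2565 = 48.6776
OR_MH = (411.7806 + 105.1942) / (165.6026 + 48.6776) = 516.9747 / 214.2802 = 2.41261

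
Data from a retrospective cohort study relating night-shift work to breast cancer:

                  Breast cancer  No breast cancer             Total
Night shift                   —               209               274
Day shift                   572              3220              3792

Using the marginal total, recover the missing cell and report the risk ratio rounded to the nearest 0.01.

The missing cell is in the exposed row: 274 − 209 = 65.
So a = 65, b = 209, c = 572, d = 3220.
RR = [a/(a+b)] / [c/(c+d)] = (65/274) / (572/3792) = 0.23723/0.15084 = 1.57266

1.57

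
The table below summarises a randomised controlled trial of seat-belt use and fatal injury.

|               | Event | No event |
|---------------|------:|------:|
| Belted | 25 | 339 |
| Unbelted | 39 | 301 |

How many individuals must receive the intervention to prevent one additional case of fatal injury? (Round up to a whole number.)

22

Risk in treated group = 25/364 = 0.06868; risk in control = 39/340 = 0.11471.
Absolute risk reduction = 0.11471 − 0.06868 = 0.04602
NNT = 1 / ARR = 1 / 0.04602 = 21.728 → round up → 22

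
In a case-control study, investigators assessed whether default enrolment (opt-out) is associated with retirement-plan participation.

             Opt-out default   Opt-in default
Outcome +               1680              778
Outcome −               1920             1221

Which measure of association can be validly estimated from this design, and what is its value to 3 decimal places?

1.373

Reading the table with exposure as columns: a = 1680 (Opt-out default, case), b = 1920 (Opt-out default, non-case), c = 778 (Opt-in default, case), d = 1221.
This is a case-control study: participants were sampled on outcome status, so risks in the source population cannot be estimated directly — relative risk is not valid here. The odds ratio is the appropriate measure.
OR = (a·d)/(b·c) = (1680 × 1221) / (1920 × 778) = 2051280 / 1493760 = 1.37323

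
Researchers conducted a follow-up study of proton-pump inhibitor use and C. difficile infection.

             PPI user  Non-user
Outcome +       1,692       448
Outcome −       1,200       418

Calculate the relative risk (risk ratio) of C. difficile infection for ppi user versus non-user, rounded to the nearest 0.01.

Reading the table with exposure as columns: a = 1692 (PPI user, case), b = 1200 (PPI user, non-case), c = 448 (Non-user, case), d = 418.
Risk in exposed = 1692/2892 = 0.58506; risk in unexposed = 448/866 = 0.51732.
RR = 0.58506 / 0.51732 = 1.13095
The risk among the exposed is 1.13 times that among the unexposed.

1.13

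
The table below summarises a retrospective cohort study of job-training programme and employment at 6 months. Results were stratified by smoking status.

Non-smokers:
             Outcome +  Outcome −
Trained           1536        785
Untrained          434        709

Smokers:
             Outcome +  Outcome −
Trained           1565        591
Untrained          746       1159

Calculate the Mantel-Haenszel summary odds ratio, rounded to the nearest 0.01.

OR_MH = Σ(aᵢdᵢ/nᵢ) / Σ(bᵢcᵢ/nᵢ), where nᵢ is the stratum total.
Stratum 1 (Non-smokers): n = 3464; a·d/n = 1536·709/3464 = 314.3834; b·c/n = 785·434/3464 = 98.3516
Stratum 2 (Smokers): n = 4061; a·d/n = 1565·1159/4061 = 446.6474; b·c/n = 591·746/4061 = 108.5659
OR_MH = (314.3834 + 446.6474) / (98.3516 + 108.5659) = 761.0307 / 206.9175 = 3.67794

3.68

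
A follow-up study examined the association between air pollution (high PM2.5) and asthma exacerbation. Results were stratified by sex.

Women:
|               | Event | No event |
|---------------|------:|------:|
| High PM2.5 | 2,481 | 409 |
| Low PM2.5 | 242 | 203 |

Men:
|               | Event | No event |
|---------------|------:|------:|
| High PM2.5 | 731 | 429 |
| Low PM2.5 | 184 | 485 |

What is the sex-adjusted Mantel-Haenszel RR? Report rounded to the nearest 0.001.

RR_MH = Σ(aᵢ·n₀ᵢ/nᵢ) / Σ(cᵢ·n₁ᵢ/nᵢ), with n₁ᵢ = aᵢ+bᵢ (exposed), n₀ᵢ = cᵢ+dᵢ (unexposed), nᵢ = n₁ᵢ+n₀ᵢ.
Stratum 1 (Women): n₁ = 2890, n₀ = 445, n = 3335; a·n₀/n = 2481·445/3335 = 331.0480; c·n₁/n = 242·2890/3335 = 209.7091
Stratum 2 (Men): n₁ = 1160, n₀ = 669, n = 1829; a·n₀/n = 731·669/1829 = 267.3805; c·n₁/n = 184·1160/1829 = 116.6976
RR_MH = (331.0480 + 267.3805) / (209.7091 + 116.6976) = 598.4285 / 326.4068 = 1.83338

1.833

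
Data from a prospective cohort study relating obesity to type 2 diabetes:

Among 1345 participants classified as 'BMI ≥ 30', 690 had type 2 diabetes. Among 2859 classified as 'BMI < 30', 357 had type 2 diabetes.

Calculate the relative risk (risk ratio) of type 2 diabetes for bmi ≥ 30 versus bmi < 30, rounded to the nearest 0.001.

4.108

From the description: a = 690, b = 655, c = 357, d = 2502.
Risk in exposed = 690/1345 = 0.51301; risk in unexposed = 357/2859 = 0.12487.
RR = 0.51301 / 0.12487 = 4.10840
The risk among the exposed is 4.11 times that among the unexposed.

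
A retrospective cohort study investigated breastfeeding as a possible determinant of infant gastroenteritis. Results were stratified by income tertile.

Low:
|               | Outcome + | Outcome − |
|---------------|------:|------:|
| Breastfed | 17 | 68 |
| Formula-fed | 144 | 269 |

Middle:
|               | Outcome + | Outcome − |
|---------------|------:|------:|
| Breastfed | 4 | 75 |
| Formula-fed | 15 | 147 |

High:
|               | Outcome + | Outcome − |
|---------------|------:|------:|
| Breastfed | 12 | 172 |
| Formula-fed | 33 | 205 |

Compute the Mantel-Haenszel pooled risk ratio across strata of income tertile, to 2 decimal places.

0.54

RR_MH = Σ(aᵢ·n₀ᵢ/nᵢ) / Σ(cᵢ·n₁ᵢ/nᵢ), with n₁ᵢ = aᵢ+bᵢ (exposed), n₀ᵢ = cᵢ+dᵢ (unexposed), nᵢ = n₁ᵢ+n₀ᵢ.
Stratum 1 (Low): n₁ = 85, n₀ = 413, n = 498; a·n₀/n = 17·413/498 = 14.0984; c·n₁/n = 144·85/498 = 24.5783
Stratum 2 (Middle): n₁ = 79, n₀ = 162, n = 241; a·n₀/n = 4·162/241 = 2.6888; c·n₁/n = 15·79/241 = 4.9170
Stratum 3 (High): n₁ = 184, n₀ = 238, n = 422; a·n₀/n = 12·238/422 = 6.7678; c·n₁/n = 33·184/422 = 14.3886
RR_MH = (14.0984 + 2.6888 + 6.7678) / (24.5783 + 4.9170 + 14.3886) = 23.5550 / 43.8840 = 0.53676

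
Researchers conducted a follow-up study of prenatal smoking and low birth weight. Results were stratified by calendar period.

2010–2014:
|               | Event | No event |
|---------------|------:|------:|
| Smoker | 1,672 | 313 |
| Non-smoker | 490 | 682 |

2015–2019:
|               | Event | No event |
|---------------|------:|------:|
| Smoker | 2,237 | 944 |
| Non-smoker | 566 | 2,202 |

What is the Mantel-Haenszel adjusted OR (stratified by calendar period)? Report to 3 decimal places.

OR_MH = Σ(aᵢdᵢ/nᵢ) / Σ(bᵢcᵢ/nᵢ), where nᵢ is the stratum total.
Stratum 1 (2010–2014): n = 3157; a·d/n = 1672·682/3157 = 361.1986; b·c/n = 313·490/3157 = 48.5809
Stratum 2 (2015–2019): n = 5949; a·d/n = 2237·2202/5949 = 828.0171; b·c/n = 944·566/5949 = 89.8141
OR_MH = (361.1986 + 828.0171) / (48.5809 + 89.8141) = 1189.2158 / 138.3950 = 8.59291

8.593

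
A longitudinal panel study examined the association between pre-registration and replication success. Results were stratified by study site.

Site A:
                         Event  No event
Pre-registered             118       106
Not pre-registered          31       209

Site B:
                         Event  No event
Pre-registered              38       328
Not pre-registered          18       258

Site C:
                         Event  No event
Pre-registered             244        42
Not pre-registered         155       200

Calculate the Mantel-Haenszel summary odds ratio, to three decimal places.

OR_MH = Σ(aᵢdᵢ/nᵢ) / Σ(bᵢcᵢ/nᵢ), where nᵢ is the stratum total.
Stratum 1 (Site A): n = 464; a·d/n = 118·209/464 = 53.1509; b·c/n = 106·31/464 = 7.0819
Stratum 2 (Site B): n = 642; a·d/n = 38·258/642 = 15.2710; b·c/n = 328·18/642 = 9.1963
Stratum 3 (Site C): n = 641; a·d/n = 244·200/641 = 76.1310; b·c/n = 42·155/641 = 10.1560
OR_MH = (53.1509 + 15.2710 + 76.1310) / (7.0819 + 9.1963 + 10.1560) = 144.5529 / 26.4342 = 5.46841

5.468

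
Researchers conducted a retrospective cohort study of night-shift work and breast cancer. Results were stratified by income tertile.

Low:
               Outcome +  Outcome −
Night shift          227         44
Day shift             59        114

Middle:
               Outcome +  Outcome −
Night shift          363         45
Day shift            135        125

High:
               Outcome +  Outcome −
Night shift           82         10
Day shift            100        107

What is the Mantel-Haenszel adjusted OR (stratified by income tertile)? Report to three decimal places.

8.507

OR_MH = Σ(aᵢdᵢ/nᵢ) / Σ(bᵢcᵢ/nᵢ), where nᵢ is the stratum total.
Stratum 1 (Low): n = 444; a·d/n = 227·114/444 = 58.2838; b·c/n = 44·59/444 = 5.8468
Stratum 2 (Middle): n = 668; a·d/n = 363·125/668 = 67.9266; b·c/n = 45·135/668 = 9.0943
Stratum 3 (High): n = 299; a·d/n = 82·107/299 = 29.3445; b·c/n = 10·100/299 = 3.3445
OR_MH = (58.2838 + 67.9266 + 29.3445) / (5.8468 + 9.0943 + 3.3445) = 155.5549 / 18.2856 = 8.50694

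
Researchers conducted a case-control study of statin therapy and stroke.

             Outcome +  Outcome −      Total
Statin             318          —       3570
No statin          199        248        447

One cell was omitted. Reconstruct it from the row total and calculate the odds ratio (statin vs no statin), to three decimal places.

The missing cell is in the exposed row: 3570 − 318 = 3252.
So a = 318, b = 3252, c = 199, d = 248.
OR = (a·d)/(b·c) = (318 × 248) / (3252 × 199) = 78864 / 647148 = 0.12186

0.122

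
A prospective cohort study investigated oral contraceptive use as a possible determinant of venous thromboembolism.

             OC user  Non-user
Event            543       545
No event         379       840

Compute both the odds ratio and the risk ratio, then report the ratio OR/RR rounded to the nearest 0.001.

Reading the table with exposure as columns: a = 543 (OC user, case), b = 379 (OC user, non-case), c = 545 (Non-user, case), d = 840.
OR = (543·840)/(379·545) = 456120/206555 = 2.20823
Risk in exposed = 543/922 = 0.58894; risk in unexposed = 545/1385 = 0.39350; RR = 1.49666
OR/RR = 2.20823 / 1.49666 = 1.47544
The outcome is not rare, so the OR lies further from 1 than the RR.

1.475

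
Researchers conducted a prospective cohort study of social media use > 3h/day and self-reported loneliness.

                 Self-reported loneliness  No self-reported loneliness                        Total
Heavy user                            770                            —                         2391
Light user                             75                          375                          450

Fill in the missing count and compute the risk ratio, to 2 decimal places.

The missing cell is in the exposed row: 2391 − 770 = 1621.
So a = 770, b = 1621, c = 75, d = 375.
RR = [a/(a+b)] / [c/(c+d)] = (770/2391) / (75/450) = 0.32204/0.16667 = 1.93225

1.93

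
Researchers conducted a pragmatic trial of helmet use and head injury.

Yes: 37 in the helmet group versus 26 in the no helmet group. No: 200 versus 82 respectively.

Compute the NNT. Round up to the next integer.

12

Risk in treated group = 37/237 = 0.15612; risk in control = 26/108 = 0.24074.
Absolute risk reduction = 0.24074 − 0.15612 = 0.08462
NNT = 1 / ARR = 1 / 0.08462 = 11.817 → round up → 12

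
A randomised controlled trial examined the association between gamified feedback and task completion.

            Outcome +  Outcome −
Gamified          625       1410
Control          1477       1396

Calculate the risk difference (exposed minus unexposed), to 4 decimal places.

Cells: a = 625, b = 1410, c = 1477, d = 1396.
Risk in exposed = 625/2035 = 0.307125; risk in unexposed = 1477/2873 = 0.514097.
Risk difference = 0.307125 − 0.514097 = -0.206971

-0.2070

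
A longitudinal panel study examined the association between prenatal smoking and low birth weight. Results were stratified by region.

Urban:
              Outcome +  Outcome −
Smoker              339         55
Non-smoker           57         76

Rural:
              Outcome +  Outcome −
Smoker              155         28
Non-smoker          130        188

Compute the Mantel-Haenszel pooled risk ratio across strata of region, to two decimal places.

RR_MH = Σ(aᵢ·n₀ᵢ/nᵢ) / Σ(cᵢ·n₁ᵢ/nᵢ), with n₁ᵢ = aᵢ+bᵢ (exposed), n₀ᵢ = cᵢ+dᵢ (unexposed), nᵢ = n₁ᵢ+n₀ᵢ.
Stratum 1 (Urban): n₁ = 394, n₀ = 133, n = 527; a·n₀/n = 339·133/527 = 85.5541; c·n₁/n = 57·394/527 = 42.6148
Stratum 2 (Rural): n₁ = 183, n₀ = 318, n = 501; a·n₀/n = 155·318/501 = 98.3832; c·n₁/n = 130·183/501 = 47.4850
RR_MH = (85.5541 + 98.3832) / (42.6148 + 47.4850) = 183.9373 / 90.0998 = 2.04148

2.04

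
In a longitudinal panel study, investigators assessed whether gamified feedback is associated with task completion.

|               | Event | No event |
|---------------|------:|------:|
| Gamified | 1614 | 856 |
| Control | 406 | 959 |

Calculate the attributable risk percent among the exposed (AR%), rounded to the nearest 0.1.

Cells: a = 1614, b = 856, c = 406, d = 959.
Risk in exposed = 1614/2470 = 0.65344; risk in unexposed = 406/1365 = 0.29744.
RR = 0.65344/0.29744 = 2.19691
AR% = (RR − 1)/RR × 100 = (2.19691 − 1)/2.19691 × 100 = 54.4816%

54.5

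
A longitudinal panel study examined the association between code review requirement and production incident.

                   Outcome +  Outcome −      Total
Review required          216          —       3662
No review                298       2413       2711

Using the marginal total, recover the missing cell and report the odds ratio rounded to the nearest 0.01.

The missing cell is in the exposed row: 3662 − 216 = 3446.
So a = 216, b = 3446, c = 298, d = 2413.
OR = (a·d)/(b·c) = (216 × 2413) / (3446 × 298) = 521208 / 1026908 = 0.50755

0.51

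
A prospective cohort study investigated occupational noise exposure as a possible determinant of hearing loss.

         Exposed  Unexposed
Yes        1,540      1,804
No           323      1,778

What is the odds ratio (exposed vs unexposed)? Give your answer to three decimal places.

4.699

Reading the table with exposure as columns: a = 1540 (Exposed, case), b = 323 (Exposed, non-case), c = 1804 (Unexposed, case), d = 1778.
OR = (a·d)/(b·c) = (1540 × 1778) / (323 × 1804) = 2738120 / 582692 = 4.69909
The odds of hearing loss are about 4.70 times as high in the exposed group.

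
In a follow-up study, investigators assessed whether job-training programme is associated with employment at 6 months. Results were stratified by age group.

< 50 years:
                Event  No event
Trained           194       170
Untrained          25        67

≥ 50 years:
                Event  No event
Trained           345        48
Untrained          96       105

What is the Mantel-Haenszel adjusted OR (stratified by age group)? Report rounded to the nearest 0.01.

OR_MH = Σ(aᵢdᵢ/nᵢ) / Σ(bᵢcᵢ/nᵢ), where nᵢ is the stratum total.
Stratum 1 (< 50 years): n = 456; a·d/n = 194·67/456 = 28.5044; b·c/n = 170·25/456 = 9.3202
Stratum 2 (≥ 50 years): n = 594; a·d/n = 345·105/594 = 60.9848; b·c/n = 48·96/594 = 7.7576
OR_MH = (28.5044 + 60.9848) / (9.3202 + 7.7576) = 89.4892 / 17.0778 = 5.24011

5.24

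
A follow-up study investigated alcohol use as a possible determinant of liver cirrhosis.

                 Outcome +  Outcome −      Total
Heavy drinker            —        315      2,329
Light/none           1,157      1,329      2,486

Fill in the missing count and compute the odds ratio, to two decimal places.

7.34

The missing cell is in the exposed row: 2329 − 315 = 2014.
So a = 2014, b = 315, c = 1157, d = 1329.
OR = (a·d)/(b·c) = (2014 × 1329) / (315 × 1157) = 2676606 / 364455 = 7.34413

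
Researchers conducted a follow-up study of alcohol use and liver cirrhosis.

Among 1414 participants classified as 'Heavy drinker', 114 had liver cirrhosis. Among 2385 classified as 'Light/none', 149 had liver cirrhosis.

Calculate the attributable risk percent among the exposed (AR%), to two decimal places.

22.51

From the description: a = 114, b = 1300, c = 149, d = 2236.
Risk in exposed = 114/1414 = 0.08062; risk in unexposed = 149/2385 = 0.06247.
RR = 0.08062/0.06247 = 1.29050
AR% = (RR − 1)/RR × 100 = (1.29050 − 1)/1.29050 × 100 = 22.5106%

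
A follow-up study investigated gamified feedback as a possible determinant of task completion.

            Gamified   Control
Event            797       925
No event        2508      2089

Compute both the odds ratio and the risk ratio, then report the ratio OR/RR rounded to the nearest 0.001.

Reading the table with exposure as columns: a = 797 (Gamified, case), b = 2508 (Gamified, non-case), c = 925 (Control, case), d = 2089.
OR = (797·2089)/(2508·925) = 1664933/2319900 = 0.71767
Risk in exposed = 797/3305 = 0.24115; risk in unexposed = 925/3014 = 0.30690; RR = 0.78576
OR/RR = 0.71767 / 0.78576 = 0.91335
The outcome is not rare, so the OR lies further from 1 than the RR.

0.913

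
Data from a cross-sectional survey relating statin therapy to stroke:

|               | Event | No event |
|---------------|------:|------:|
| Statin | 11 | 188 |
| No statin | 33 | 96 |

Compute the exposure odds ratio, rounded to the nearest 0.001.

Cells: a = 11, b = 188, c = 33, d = 96.
OR = (a·d)/(b·c) = (11 × 96) / (188 × 33) = 1056 / 6204 = 0.17021
Exposure is associated with lower odds of stroke (OR = 0.17 < 1).

0.170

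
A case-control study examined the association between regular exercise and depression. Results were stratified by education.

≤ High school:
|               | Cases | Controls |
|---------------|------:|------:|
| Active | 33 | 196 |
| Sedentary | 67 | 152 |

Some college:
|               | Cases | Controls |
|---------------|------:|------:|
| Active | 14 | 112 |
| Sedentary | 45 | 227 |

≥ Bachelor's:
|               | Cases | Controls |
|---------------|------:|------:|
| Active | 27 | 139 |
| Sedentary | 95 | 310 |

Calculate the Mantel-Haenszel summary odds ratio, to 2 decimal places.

OR_MH = Σ(aᵢdᵢ/nᵢ) / Σ(bᵢcᵢ/nᵢ), where nᵢ is the stratum total.
Stratum 1 (≤ High school): n = 448; a·d/n = 33·152/448 = 11.1964; b·c/n = 196·67/448 = 29.3125
Stratum 2 (Some college): n = 398; a·d/n = 14·227/398 = 7.9849; b·c/n = 112·45/398 = 12.6633
Stratum 3 (≥ Bachelor's): n = 571; a·d/n = 27·310/571 = 14.6585; b·c/n = 139·95/571 = 23.1261
OR_MH = (11.1964 + 7.9849 + 14.6585) / (29.3125 + 12.6633 + 23.1261) = 33.8398 / 65.1019 = 0.51980

0.52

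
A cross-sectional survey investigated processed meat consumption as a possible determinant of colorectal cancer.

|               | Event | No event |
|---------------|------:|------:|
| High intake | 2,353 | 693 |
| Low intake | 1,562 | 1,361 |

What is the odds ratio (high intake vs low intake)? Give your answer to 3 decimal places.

Cells: a = 2353, b = 693, c = 1562, d = 1361.
OR = (a·d)/(b·c) = (2353 × 1361) / (693 × 1562) = 3202433 / 1082466 = 2.95846
The odds of colorectal cancer are about 2.96 times as high in the high intake group.

2.958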